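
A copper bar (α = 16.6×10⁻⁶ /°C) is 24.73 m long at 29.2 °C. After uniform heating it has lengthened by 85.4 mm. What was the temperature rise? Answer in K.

ΔT = 208 K

ΔL = αL₀ΔT ⇒ ΔT = ΔL / (αL₀)
ΔT = 85.4×10⁻³ m / (16.6×10⁻⁶ × 24.73 m) = 208.03 K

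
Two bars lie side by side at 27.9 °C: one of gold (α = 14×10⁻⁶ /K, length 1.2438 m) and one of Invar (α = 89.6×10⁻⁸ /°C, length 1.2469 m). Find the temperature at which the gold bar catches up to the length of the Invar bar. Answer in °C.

L₁(1 + α₁ΔT) = L₂(1 + α₂ΔT) ⇒ ΔT = (L₂ − L₁)/(α₁L₁ − α₂L₂)
L₂ − L₁ = 1.2469 − 1.2438 = 3.10×10⁻³ m
α₁L₁ − α₂L₂ = 14×10⁻⁶×1.2438 − 89.6×10⁻⁸×1.2469 = 1.62959776×10⁻⁵ m/K
ΔT = 3.10×10⁻³ / 1.62959776×10⁻⁵ = 190.231 K
T = 27.9 + 190.231 = 218.131 °C

T = 218.1 °C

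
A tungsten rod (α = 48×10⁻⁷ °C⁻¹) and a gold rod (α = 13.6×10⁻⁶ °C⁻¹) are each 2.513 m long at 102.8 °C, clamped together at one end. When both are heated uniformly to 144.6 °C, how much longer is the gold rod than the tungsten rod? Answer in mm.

0.924 mm

ΔT = 41.8 K
tungsten: ΔL = 48×10⁻⁷ × 2.513 m × 41.8 = 5.0421×10⁻⁴ m = 0.50421 mm
gold: ΔL = 13.6×10⁻⁶ × 2.513 m × 41.8 = 1.4286×10⁻³ m = 1.4286 mm
difference = 1.4286 − 0.50421 = 0.92439 mm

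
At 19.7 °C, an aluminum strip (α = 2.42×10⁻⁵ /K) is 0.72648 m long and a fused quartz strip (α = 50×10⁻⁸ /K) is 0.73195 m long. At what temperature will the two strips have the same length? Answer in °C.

Equal length when α₁L₁ΔT − α₂L₂ΔT = L₂ − L₁ = 5.47×10⁻³ m
α₁L₁ = 1.7580816×10⁻⁵, α₂L₂ = 3.65975×10⁻⁷ → Δ(αL) = 1.7214841×10⁻⁵ m/K
ΔT = 5.47×10⁻³ / 1.7214841×10⁻⁵ = 317.749 K, so T = 19.7 + 317.749 = 337.449 °C

T = 337.4 °C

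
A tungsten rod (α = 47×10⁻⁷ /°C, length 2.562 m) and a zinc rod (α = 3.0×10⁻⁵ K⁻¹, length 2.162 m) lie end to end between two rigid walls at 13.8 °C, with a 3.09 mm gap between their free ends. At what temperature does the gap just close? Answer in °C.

α₁L₁ = 1.20414×10⁻⁵ m/K, α₂L₂ = 6.486×10⁻⁵ m/K → total 7.69014×10⁻⁵ m/K
ΔT = g/(α₁L₁+α₂L₂) = 3.09×10⁻³ / 7.69014×10⁻⁵ = 40.181 K
T = 13.8 + 40.181 = 53.981 °C

T = 54.0 °C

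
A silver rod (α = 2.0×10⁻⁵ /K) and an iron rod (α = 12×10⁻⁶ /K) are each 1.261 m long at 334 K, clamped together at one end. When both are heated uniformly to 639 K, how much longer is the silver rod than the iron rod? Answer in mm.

ΔT = 305 K
silver: ΔL = 2.0×10⁻⁵ × 1.261 m × 305 = 7.6921×10⁻³ m = 7.6921 mm
iron: ΔL = 12×10⁻⁶ × 1.261 m × 305 = 4.6153×10⁻³ m = 4.6153 mm
difference = 7.6921 − 4.6153 = 3.0768 mm

3.08 mm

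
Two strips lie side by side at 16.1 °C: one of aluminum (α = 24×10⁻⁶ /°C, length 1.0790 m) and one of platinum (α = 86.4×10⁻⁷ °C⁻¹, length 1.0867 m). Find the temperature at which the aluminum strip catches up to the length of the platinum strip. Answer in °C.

T = 482.6 °C

L₁(1 + α₁ΔT) = L₂(1 + α₂ΔT) ⇒ ΔT = (L₂ − L₁)/(α₁L₁ − α₂L₂)
L₂ − L₁ = 1.0867 − 1.0790 = 7.70×10⁻³ m
α₁L₁ − α₂L₂ = 24×10⁻⁶×1.0790 − 86.4×10⁻⁷×1.0867 = 1.6506912×10⁻⁵ m/K
ΔT = 7.70×10⁻³ / 1.6506912×10⁻⁵ = 466.471 K
T = 16.1 + 466.471 = 482.571 °C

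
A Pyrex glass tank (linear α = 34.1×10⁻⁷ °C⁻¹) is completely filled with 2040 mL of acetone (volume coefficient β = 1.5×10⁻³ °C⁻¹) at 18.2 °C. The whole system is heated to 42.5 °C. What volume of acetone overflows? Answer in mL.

The tank also expands: β_container ≈ 3α = 1.023×10⁻⁵ /K
Net overflow = V₀(β_liq − 3α_cont)ΔT
β − 3α = 1.50×10⁻³ − 1.023×10⁻⁵ = 1.48977×10⁻³ /K; ΔT = 24.3 K
ΔV = 2040 × 1.48977×10⁻³ × 24.3 = 73.9 mL

73.9 mL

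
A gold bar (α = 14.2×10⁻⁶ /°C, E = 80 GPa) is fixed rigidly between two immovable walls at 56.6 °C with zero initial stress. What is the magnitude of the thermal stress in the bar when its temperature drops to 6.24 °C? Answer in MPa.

Fully constrained: the free strain ε = αΔT is blocked, so σ = Eε = EαΔT.
|ΔT| = 50.36 K
σ = 80.0×10⁹ × 14.2×10⁻⁶ × 50.36 = 5.72×10⁷ Pa

σ = 57.2 MPa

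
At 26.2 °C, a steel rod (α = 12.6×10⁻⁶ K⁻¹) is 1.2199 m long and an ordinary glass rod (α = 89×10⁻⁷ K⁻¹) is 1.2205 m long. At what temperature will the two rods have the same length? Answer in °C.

T = 159.3 °C

Equal length when α₁L₁ΔT − α₂L₂ΔT = L₂ − L₁ = 6.00×10⁻⁴ m
α₁L₁ = 1.537074×10⁻⁵, α₂L₂ = 1.086245×10⁻⁵ → Δ(αL) = 4.50829×10⁻⁶ m/K
ΔT = 6.00×10⁻⁴ / 4.50829×10⁻⁶ = 133.088 K, so T = 26.2 + 133.088 = 159.288 °C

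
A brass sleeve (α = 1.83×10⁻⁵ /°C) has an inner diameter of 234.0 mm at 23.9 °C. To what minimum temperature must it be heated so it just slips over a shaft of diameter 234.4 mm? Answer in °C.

T = 117 °C

Required Δd = 234.4 − 234.0 = 0.4 mm
Δd = αd₀ΔT ⇒ ΔT = Δd/(αd₀) = 0.4 / (1.83×10⁻⁵ × 234.0) = 93.41 K
T_min = 23.9 + 93.41 = 117.31 °C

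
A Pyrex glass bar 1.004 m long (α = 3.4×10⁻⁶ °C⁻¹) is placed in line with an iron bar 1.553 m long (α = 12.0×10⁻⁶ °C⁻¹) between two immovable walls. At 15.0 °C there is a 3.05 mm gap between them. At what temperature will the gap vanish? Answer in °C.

α₁L₁ = 3.4136×10⁻⁶ m/K, α₂L₂ = 1.8636×10⁻⁵ m/K → total 2.20496×10⁻⁵ m/K
ΔT = g/(α₁L₁+α₂L₂) = 3.05×10⁻³ / 2.20496×10⁻⁵ = 138.32 K
T = 15.0 + 138.32 = 153.32 °C

T = 153 °C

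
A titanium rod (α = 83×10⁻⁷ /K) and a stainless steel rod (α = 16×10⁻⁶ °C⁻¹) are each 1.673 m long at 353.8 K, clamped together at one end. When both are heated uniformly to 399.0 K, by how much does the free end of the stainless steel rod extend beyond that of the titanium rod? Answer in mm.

0.582 mm

ΔT = 45.2 K
titanium: ΔL = 83×10⁻⁷ × 1.673 m × 45.2 = 6.2764×10⁻⁴ m = 0.62764 mm
stainless steel: ΔL = 16×10⁻⁶ × 1.673 m × 45.2 = 1.2099×10⁻³ m = 1.2099 mm
difference = 1.2099 − 0.62764 = 0.58226 mm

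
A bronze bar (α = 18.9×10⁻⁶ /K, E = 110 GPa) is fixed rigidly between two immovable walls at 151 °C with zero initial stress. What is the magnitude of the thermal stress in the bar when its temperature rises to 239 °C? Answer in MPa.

Fully constrained: the free strain ε = αΔT is blocked, so σ = Eε = EαΔT.
|ΔT| = 88 K
σ = 110×10⁹ × 18.9×10⁻⁶ × 88 = 1.83×10⁸ Pa

σ = 183 MPa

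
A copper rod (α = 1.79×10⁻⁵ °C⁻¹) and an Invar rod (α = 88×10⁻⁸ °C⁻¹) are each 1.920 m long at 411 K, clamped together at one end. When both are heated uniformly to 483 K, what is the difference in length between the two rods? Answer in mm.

ΔT = 72 K
copper: ΔL = 1.79×10⁻⁵ × 1.920 m × 72 = 2.4745×10⁻³ m = 2.4745 mm
Invar: ΔL = 88×10⁻⁸ × 1.920 m × 72 = 1.2165×10⁻⁴ m = 0.12165 mm
difference = 2.4745 − 0.12165 = 2.35285 mm

2.35 mm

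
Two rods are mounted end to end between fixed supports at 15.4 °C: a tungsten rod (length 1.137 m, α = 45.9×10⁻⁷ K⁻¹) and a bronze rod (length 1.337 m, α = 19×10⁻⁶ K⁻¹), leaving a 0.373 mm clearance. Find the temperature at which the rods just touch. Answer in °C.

α₁L₁ = 5.21883×10⁻⁶ m/K, α₂L₂ = 2.5403×10⁻⁵ m/K → total 3.062183×10⁻⁵ m/K
ΔT = g/(α₁L₁+α₂L₂) = 3.73×10⁻⁴ / 3.062183×10⁻⁵ = 12.181 K
T = 15.4 + 12.181 = 27.581 °C

T = 27.6 °C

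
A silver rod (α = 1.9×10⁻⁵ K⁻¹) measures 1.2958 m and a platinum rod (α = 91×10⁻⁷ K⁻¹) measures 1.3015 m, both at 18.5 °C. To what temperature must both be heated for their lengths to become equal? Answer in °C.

Equal length when α₁L₁ΔT − α₂L₂ΔT = L₂ − L₁ = 5.70×10⁻³ m
α₁L₁ = 2.46202×10⁻⁵, α₂L₂ = 1.184365×10⁻⁵ → Δ(αL) = 1.277655×10⁻⁵ m/K
ΔT = 5.70×10⁻³ / 1.277655×10⁻⁵ = 446.130 K, so T = 18.5 + 446.130 = 464.630 °C

T = 464.6 °C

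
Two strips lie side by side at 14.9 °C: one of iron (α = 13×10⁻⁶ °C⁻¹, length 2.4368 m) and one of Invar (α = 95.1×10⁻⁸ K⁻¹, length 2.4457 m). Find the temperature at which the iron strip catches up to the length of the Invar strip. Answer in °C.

Equal length when α₁L₁ΔT − α₂L₂ΔT = L₂ − L₁ = 8.90×10⁻³ m
α₁L₁ = 3.16784×10⁻⁵, α₂L₂ = 2.3258607×10⁻⁶ → Δ(αL) = 2.93525393×10⁻⁵ m/K
ΔT = 8.90×10⁻³ / 2.93525393×10⁻⁵ = 303.211 K, so T = 14.9 + 303.211 = 318.111 °C

T = 318.1 °C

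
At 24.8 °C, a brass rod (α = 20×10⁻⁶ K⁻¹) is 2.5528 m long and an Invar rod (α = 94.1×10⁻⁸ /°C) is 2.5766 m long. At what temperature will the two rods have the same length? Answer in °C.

L₁(1 + α₁ΔT) = L₂(1 + α₂ΔT) ⇒ ΔT = (L₂ − L₁)/(α₁L₁ − α₂L₂)
L₂ − L₁ = 2.5766 − 2.5528 = 2.38×10⁻² m
α₁L₁ − α₂L₂ = 20×10⁻⁶×2.5528 − 94.1×10⁻⁸×2.5766 = 4.86314194×10⁻⁵ m/K
ΔT = 2.38×10⁻² / 4.86314194×10⁻⁵ = 489.396 K
T = 24.8 + 489.396 = 514.196 °C

T = 514.2 °C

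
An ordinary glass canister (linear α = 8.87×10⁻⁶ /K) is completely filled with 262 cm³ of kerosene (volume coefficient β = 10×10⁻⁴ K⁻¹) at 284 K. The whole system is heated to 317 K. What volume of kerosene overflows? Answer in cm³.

8.42 cm³

The canister also expands: β_container ≈ 3α = 2.661×10⁻⁵ /K
Net overflow = V₀(β_liq − 3α_cont)ΔT
β − 3α = 1.00×10⁻³ − 2.661×10⁻⁵ = 9.7339×10⁻⁴ /K; ΔT = 33 K
ΔV = 262 × 9.7339×10⁻⁴ × 33 = 8.42 cm³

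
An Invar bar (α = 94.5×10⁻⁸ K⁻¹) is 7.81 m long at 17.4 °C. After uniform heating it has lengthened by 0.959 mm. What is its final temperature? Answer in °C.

ΔL = αL₀ΔT ⇒ ΔT = ΔL / (αL₀)
ΔT = 0.959×10⁻³ m / (94.5×10⁻⁸ × 7.81 m) = 129.94 K
T = 17.4 + 129.94 = 147.34 °C

T = 147 °C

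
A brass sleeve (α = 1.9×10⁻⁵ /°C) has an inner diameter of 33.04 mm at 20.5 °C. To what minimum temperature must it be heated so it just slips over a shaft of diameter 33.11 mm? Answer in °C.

T = 132 °C

Required Δd = 33.11 − 33.04 = 0.07 mm
Δd = αd₀ΔT ⇒ ΔT = Δd/(αd₀) = 0.07 / (1.9×10⁻⁵ × 33.04) = 111.51 K
T_min = 20.5 + 111.51 = 132.01 °C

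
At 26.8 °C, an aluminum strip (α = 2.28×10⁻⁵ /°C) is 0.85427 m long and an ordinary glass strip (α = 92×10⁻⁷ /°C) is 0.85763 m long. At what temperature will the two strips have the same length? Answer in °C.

T = 316.8 °C

Equal length when α₁L₁ΔT − α₂L₂ΔT = L₂ − L₁ = 3.36×10⁻³ m
α₁L₁ = 1.9477356×10⁻⁵, α₂L₂ = 7.890196×10⁻⁶ → Δ(αL) = 1.158716×10⁻⁵ m/K
ΔT = 3.36×10⁻³ / 1.158716×10⁻⁵ = 289.976 K, so T = 26.8 + 289.976 = 316.776 °C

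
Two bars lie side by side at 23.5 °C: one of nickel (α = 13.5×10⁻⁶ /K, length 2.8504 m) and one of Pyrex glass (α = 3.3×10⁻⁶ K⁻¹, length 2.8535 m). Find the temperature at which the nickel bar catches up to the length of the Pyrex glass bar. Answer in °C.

Equal length when α₁L₁ΔT − α₂L₂ΔT = L₂ − L₁ = 3.10×10⁻³ m
α₁L₁ = 3.84804×10⁻⁵, α₂L₂ = 9.41655×10⁻⁶ → Δ(αL) = 2.906385×10⁻⁵ m/K
ΔT = 3.10×10⁻³ / 2.906385×10⁻⁵ = 106.662 K, so T = 23.5 + 106.662 = 130.162 °C

T = 130.2 °C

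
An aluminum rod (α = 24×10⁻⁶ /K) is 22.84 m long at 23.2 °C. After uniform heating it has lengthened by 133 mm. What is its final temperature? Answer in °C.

ΔL = αL₀ΔT ⇒ ΔT = ΔL / (αL₀)
ΔT = 133×10⁻³ m / (24×10⁻⁶ × 22.84 m) = 242.63 K
T = 23.2 + 242.63 = 265.83 °C

T = 266 °C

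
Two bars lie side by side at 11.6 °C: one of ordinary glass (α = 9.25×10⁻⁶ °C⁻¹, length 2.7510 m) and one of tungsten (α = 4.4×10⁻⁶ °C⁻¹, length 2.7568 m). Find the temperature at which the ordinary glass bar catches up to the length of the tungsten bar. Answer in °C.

T = 447.1 °C

L₁(1 + α₁ΔT) = L₂(1 + α₂ΔT) ⇒ ΔT = (L₂ − L₁)/(α₁L₁ − α₂L₂)
L₂ − L₁ = 2.7568 − 2.7510 = 5.80×10⁻³ m
α₁L₁ − α₂L₂ = 9.25×10⁻⁶×2.7510 − 4.4×10⁻⁶×2.7568 = 1.331683×10⁻⁵ m/K
ΔT = 5.80×10⁻³ / 1.331683×10⁻⁵ = 435.539 K
T = 11.6 + 435.539 = 447.139 °C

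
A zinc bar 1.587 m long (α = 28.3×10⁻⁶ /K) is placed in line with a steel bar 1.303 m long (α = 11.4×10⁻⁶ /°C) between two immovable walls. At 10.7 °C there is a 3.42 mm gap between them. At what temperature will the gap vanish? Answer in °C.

T = 67.9 °C

Gap closes when ΔL₁ + ΔL₂ = 3.42 mm = 3.42×10⁻³ m
(α₁L₁ + α₂L₂)ΔT = g
α₁L₁ + α₂L₂ = 28.3×10⁻⁶×1.587 + 11.4×10⁻⁶×1.303 = 5.97663×10⁻⁵ m/K
ΔT = 3.42×10⁻³ / 5.97663×10⁻⁵ = 57.223 K
T = 10.7 + 57.223 = 67.923 °C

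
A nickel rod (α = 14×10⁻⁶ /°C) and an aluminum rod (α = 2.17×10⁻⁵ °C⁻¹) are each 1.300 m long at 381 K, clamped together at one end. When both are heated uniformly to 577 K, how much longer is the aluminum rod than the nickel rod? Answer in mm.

1.96 mm

ΔT = 196 K
nickel: ΔL = 14×10⁻⁶ × 1.300 m × 196 = 3.5672×10⁻³ m = 3.5672 mm
aluminum: ΔL = 2.17×10⁻⁵ × 1.300 m × 196 = 5.5292×10⁻³ m = 5.5292 mm
difference = 5.5292 − 3.5672 = 1.9620 mm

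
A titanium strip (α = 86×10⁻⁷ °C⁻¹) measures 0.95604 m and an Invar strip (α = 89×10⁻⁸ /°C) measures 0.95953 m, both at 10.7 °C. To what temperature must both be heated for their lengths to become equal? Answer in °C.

T = 484.4 °C

L₁(1 + α₁ΔT) = L₂(1 + α₂ΔT) ⇒ ΔT = (L₂ − L₁)/(α₁L₁ − α₂L₂)
L₂ − L₁ = 0.95953 − 0.95604 = 3.49×10⁻³ m
α₁L₁ − α₂L₂ = 86×10⁻⁷×0.95604 − 89×10⁻⁸×0.95953 = 7.3679623×10⁻⁶ m/K
ΔT = 3.49×10⁻³ / 7.3679623×10⁻⁶ = 473.672 K
T = 10.7 + 473.672 = 484.372 °C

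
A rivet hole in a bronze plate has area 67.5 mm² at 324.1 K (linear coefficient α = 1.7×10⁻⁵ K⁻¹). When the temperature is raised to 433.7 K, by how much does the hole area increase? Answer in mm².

Area coefficient ≈ 2α; |ΔT| = 109.6 K
ΔA = 2αA₀ΔT = 2(1.7×10⁻⁵)(67.5)(109.6) = 0.252 mm²

ΔA = 0.252 mm²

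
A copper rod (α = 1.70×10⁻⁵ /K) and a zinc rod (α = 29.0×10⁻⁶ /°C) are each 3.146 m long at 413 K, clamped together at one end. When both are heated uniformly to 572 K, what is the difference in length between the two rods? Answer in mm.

6.00 mm

ΔT = 159 K
copper: ΔL = 1.70×10⁻⁵ × 3.146 m × 159 = 8.5036×10⁻³ m = 8.5036 mm
zinc: ΔL = 29.0×10⁻⁶ × 3.146 m × 159 = 1.4506×10⁻² m = 14.506 mm
difference = 14.506 − 8.5036 = 6.0024 mm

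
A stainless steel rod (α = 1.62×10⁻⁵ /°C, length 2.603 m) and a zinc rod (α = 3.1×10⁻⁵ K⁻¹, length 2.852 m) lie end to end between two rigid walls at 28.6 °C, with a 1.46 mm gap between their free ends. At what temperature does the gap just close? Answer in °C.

α₁L₁ = 4.21686×10⁻⁵ m/K, α₂L₂ = 8.8412×10⁻⁵ m/K → total 1.305806×10⁻⁴ m/K
ΔT = g/(α₁L₁+α₂L₂) = 1.46×10⁻³ / 1.305806×10⁻⁴ = 11.181 K
T = 28.6 + 11.181 = 39.781 °C

T = 39.8 °C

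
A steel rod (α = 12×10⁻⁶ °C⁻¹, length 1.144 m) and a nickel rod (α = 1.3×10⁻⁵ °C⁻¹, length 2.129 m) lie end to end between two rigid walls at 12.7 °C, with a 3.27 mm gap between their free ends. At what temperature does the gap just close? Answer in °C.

α₁L₁ = 1.3728×10⁻⁵ m/K, α₂L₂ = 2.7677×10⁻⁵ m/K → total 4.1405×10⁻⁵ m/K
ΔT = g/(α₁L₁+α₂L₂) = 3.27×10⁻³ / 4.1405×10⁻⁵ = 78.976 K
T = 12.7 + 78.976 = 91.676 °C

T = 91.7 °C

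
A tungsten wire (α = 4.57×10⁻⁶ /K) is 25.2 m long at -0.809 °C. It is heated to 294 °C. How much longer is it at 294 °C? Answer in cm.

ΔL = 3.40 cm

|ΔT| = |294 − (-0.809)| = 294.809 K
ΔL = αL₀ΔT = (4.57×10⁻⁶)(25.2)(294.809) = 3.40×10⁻² m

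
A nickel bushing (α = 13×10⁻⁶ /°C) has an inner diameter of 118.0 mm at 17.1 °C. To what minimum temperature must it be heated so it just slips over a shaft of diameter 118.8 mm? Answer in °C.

Required Δd = 118.8 − 118.0 = 0.8 mm
Δd = αd₀ΔT ⇒ ΔT = Δd/(αd₀) = 0.8 / (13×10⁻⁶ × 118.0) = 521.51 K
T_min = 17.1 + 521.51 = 538.61 °C

T = 539 °C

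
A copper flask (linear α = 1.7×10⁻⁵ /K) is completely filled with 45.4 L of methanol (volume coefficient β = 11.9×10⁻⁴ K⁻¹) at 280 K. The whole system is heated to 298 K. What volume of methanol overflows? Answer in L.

The flask also expands: β_container ≈ 3α = 5.1×10⁻⁵ /K
Net overflow = V₀(β_liq − 3α_cont)ΔT
β − 3α = 1.19×10⁻³ − 5.1×10⁻⁵ = 1.139×10⁻³ /K; ΔT = 18 K
ΔV = 45.4 × 1.139×10⁻³ × 18 = 0.931 L

0.931 L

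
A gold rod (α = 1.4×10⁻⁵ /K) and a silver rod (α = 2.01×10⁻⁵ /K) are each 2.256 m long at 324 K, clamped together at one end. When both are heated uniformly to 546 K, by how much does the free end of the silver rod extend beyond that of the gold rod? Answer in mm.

ΔT = 222 K
gold: ΔL = 1.4×10⁻⁵ × 2.256 m × 222 = 7.0116×10⁻³ m = 7.0116 mm
silver: ΔL = 2.01×10⁻⁵ × 2.256 m × 222 = 1.0067×10⁻² m = 10.067 mm
difference = 10.067 − 7.0116 = 3.0554 mm

3.06 mm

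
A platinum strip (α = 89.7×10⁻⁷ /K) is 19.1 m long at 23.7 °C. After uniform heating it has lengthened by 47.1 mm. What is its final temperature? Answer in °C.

T = 299 °C

ΔL = αL₀ΔT ⇒ ΔT = ΔL / (αL₀)
ΔT = 47.1×10⁻³ m / (89.7×10⁻⁷ × 19.1 m) = 274.91 K
T = 23.7 + 274.91 = 298.61 °C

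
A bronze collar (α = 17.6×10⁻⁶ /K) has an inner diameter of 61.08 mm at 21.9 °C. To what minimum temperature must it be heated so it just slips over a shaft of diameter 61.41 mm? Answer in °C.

T = 329 °C

Required Δd = 61.41 − 61.08 = 0.33 mm
Δd = αd₀ΔT ⇒ ΔT = Δd/(αd₀) = 0.33 / (17.6×10⁻⁶ × 61.08) = 306.97 K
T_min = 21.9 + 306.97 = 328.87 °C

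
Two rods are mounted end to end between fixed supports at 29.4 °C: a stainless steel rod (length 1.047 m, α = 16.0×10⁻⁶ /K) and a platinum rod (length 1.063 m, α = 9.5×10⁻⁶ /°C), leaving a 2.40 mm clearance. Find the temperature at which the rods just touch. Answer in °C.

Gap closes when ΔL₁ + ΔL₂ = 2.40 mm = 2.40×10⁻³ m
(α₁L₁ + α₂L₂)ΔT = g
α₁L₁ + α₂L₂ = 16.0×10⁻⁶×1.047 + 9.5×10⁻⁶×1.063 = 2.68505×10⁻⁵ m/K
ΔT = 2.40×10⁻³ / 2.68505×10⁻⁵ = 89.38 K
T = 29.4 + 89.38 = 118.78 °C

T = 119 °C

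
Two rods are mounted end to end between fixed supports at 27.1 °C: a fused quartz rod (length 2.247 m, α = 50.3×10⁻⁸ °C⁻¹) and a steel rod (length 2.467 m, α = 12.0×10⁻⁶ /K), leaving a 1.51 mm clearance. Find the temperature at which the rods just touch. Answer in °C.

α₁L₁ = 1.130241×10⁻⁶ m/K, α₂L₂ = 2.9604×10⁻⁵ m/K → total 3.0734241×10⁻⁵ m/K
ΔT = g/(α₁L₁+α₂L₂) = 1.51×10⁻³ / 3.0734241×10⁻⁵ = 49.131 K
T = 27.1 + 49.131 = 76.231 °C

T = 76.2 °C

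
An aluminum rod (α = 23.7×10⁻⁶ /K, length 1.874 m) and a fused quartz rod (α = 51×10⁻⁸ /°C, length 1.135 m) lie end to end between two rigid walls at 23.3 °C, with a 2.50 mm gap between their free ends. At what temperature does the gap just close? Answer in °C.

α₁L₁ = 4.44138×10⁻⁵ m/K, α₂L₂ = 5.7885×10⁻⁷ m/K → total 4.499265×10⁻⁵ m/K
ΔT = g/(α₁L₁+α₂L₂) = 2.50×10⁻³ / 4.499265×10⁻⁵ = 55.565 K
T = 23.3 + 55.565 = 78.865 °C

T = 78.9 °C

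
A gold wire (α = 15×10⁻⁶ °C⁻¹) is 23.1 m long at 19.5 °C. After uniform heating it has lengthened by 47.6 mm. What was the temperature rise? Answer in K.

ΔT = 137 K

ΔL = αL₀ΔT ⇒ ΔT = ΔL / (αL₀)
ΔT = 47.6×10⁻³ m / (15×10⁻⁶ × 23.1 m) = 137.37 K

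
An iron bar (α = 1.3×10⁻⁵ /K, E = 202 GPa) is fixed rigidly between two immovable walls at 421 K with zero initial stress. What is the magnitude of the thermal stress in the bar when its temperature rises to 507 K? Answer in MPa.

Fully constrained: the free strain ε = αΔT is blocked, so σ = Eε = EαΔT.
|ΔT| = 86 K
σ = 202×10⁹ × 1.3×10⁻⁵ × 86 = 2.26×10⁸ Pa

σ = 226 MPa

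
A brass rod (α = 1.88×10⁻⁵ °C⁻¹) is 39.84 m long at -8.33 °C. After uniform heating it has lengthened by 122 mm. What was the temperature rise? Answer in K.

ΔL = αL₀ΔT ⇒ ΔT = ΔL / (αL₀)
ΔT = 122×10⁻³ m / (1.88×10⁻⁵ × 39.84 m) = 162.89 K

ΔT = 163 K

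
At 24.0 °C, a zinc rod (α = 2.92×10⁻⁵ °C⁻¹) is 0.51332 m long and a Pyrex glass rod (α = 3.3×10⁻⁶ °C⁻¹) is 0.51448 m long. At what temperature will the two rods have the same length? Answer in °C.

T = 111.3 °C

Equal length when α₁L₁ΔT − α₂L₂ΔT = L₂ − L₁ = 1.16×10⁻³ m
α₁L₁ = 1.4988944×10⁻⁵, α₂L₂ = 1.697784×10⁻⁶ → Δ(αL) = 1.329116×10⁻⁵ m/K
ΔT = 1.16×10⁻³ / 1.329116×10⁻⁵ = 87.276 K, so T = 24.0 + 87.276 = 111.276 °C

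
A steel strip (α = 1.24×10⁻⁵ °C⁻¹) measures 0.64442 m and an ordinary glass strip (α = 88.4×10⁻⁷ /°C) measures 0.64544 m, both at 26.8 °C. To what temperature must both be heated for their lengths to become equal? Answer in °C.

Equal length when α₁L₁ΔT − α₂L₂ΔT = L₂ − L₁ = 1.02×10⁻³ m
α₁L₁ = 7.990808×10⁻⁶, α₂L₂ = 5.7056896×10⁻⁶ → Δ(αL) = 2.2851184×10⁻⁶ m/K
ΔT = 1.02×10⁻³ / 2.2851184×10⁻⁶ = 446.366 K, so T = 26.8 + 446.366 = 473.166 °C

T = 473.2 °C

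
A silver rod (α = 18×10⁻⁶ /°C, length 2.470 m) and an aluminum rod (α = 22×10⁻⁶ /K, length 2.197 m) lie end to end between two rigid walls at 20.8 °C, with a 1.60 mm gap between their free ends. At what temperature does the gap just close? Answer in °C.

Gap closes when ΔL₁ + ΔL₂ = 1.60 mm = 1.60×10⁻³ m
(α₁L₁ + α₂L₂)ΔT = g
α₁L₁ + α₂L₂ = 18×10⁻⁶×2.470 + 22×10⁻⁶×2.197 = 9.2794×10⁻⁵ m/K
ΔT = 1.60×10⁻³ / 9.2794×10⁻⁵ = 17.242 K
T = 20.8 + 17.242 = 38.042 °C

T = 38.0 °C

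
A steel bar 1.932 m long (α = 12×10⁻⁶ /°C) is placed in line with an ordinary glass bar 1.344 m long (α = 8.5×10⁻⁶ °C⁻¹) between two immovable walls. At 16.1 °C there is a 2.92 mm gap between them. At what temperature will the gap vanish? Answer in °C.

α₁L₁ = 2.3184×10⁻⁵ m/K, α₂L₂ = 1.1424×10⁻⁵ m/K → total 3.4608×10⁻⁵ m/K
ΔT = g/(α₁L₁+α₂L₂) = 2.92×10⁻³ / 3.4608×10⁻⁵ = 84.37 K
T = 16.1 + 84.37 = 100.47 °C

T = 100 °C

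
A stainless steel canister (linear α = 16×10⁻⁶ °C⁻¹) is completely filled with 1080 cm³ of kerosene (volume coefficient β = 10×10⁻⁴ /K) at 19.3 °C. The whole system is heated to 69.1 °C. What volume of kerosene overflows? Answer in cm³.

51.2 cm³

The canister also expands: β_container ≈ 3α = 4.8×10⁻⁵ /K
Net overflow = V₀(β_liq − 3α_cont)ΔT
β − 3α = 1.00×10⁻³ − 4.8×10⁻⁵ = 9.52×10⁻⁴ /K; ΔT = 49.8 K
ΔV = 1080 × 9.52×10⁻⁴ × 49.8 = 51.2 cm³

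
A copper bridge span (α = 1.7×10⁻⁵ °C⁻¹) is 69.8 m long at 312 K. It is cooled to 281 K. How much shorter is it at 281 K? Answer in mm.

|ΔT| = |281 − 312| = 31 K
ΔL = αL₀ΔT = (1.7×10⁻⁵)(69.8)(31) = 3.68×10⁻² m

ΔL = 36.8 mm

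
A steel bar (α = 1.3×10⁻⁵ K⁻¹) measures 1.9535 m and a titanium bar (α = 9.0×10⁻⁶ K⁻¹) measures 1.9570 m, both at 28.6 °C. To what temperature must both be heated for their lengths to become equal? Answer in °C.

T = 478.3 °C

Equal length when α₁L₁ΔT − α₂L₂ΔT = L₂ − L₁ = 3.50×10⁻³ m
α₁L₁ = 2.53955×10⁻⁵, α₂L₂ = 1.7613×10⁻⁵ → Δ(αL) = 7.7825×10⁻⁶ m/K
ΔT = 3.50×10⁻³ / 7.7825×10⁻⁶ = 449.727 K, so T = 28.6 + 449.727 = 478.327 °C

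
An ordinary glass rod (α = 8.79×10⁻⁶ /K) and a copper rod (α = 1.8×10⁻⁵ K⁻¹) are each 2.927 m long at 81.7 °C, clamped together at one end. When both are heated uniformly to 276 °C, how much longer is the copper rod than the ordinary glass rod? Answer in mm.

5.24 mm

ΔT = 194.3 K
ordinary glass: ΔL = 8.79×10⁻⁶ × 2.927 m × 194.3 = 4.9990×10⁻³ m = 4.9990 mm
copper: ΔL = 1.8×10⁻⁵ × 2.927 m × 194.3 = 1.0237×10⁻² m = 10.237 mm
difference = 10.237 − 4.9990 = 5.238 mm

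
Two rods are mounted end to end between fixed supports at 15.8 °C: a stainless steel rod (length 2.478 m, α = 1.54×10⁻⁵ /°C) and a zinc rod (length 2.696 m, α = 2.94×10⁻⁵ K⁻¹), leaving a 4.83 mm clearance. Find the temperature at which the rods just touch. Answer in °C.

Gap closes when ΔL₁ + ΔL₂ = 4.83 mm = 4.83×10⁻³ m
(α₁L₁ + α₂L₂)ΔT = g
α₁L₁ + α₂L₂ = 1.54×10⁻⁵×2.478 + 2.94×10⁻⁵×2.696 = 1.174236×10⁻⁴ m/K
ΔT = 4.83×10⁻³ / 1.174236×10⁻⁴ = 41.133 K
T = 15.8 + 41.133 = 56.933 °C

T = 56.9 °C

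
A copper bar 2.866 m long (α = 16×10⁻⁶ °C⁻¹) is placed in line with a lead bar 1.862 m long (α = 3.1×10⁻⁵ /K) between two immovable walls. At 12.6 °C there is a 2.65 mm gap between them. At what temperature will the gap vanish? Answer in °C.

T = 38.2 °C

Gap closes when ΔL₁ + ΔL₂ = 2.65 mm = 2.65×10⁻³ m
(α₁L₁ + α₂L₂)ΔT = g
α₁L₁ + α₂L₂ = 16×10⁻⁶×2.866 + 3.1×10⁻⁵×1.862 = 1.03578×10⁻⁴ m/K
ΔT = 2.65×10⁻³ / 1.03578×10⁻⁴ = 25.585 K
T = 12.6 + 25.585 = 38.185 °C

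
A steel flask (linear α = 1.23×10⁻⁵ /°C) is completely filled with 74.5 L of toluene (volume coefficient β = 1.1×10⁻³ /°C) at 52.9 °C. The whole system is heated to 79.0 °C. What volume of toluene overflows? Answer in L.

The flask also expands: β_container ≈ 3α = 3.69×10⁻⁵ /K
Net overflow = V₀(β_liq − 3α_cont)ΔT
β − 3α = 1.10×10⁻³ − 3.69×10⁻⁵ = 1.0631×10⁻³ /K; ΔT = 26.1 K
ΔV = 74.5 × 1.0631×10⁻³ × 26.1 = 2.07 L

2.07 L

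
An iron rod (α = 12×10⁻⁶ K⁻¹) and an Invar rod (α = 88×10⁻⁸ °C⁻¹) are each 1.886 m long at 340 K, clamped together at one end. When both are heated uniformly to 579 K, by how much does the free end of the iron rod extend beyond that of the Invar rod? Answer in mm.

5.01 mm

ΔT = 239 K
iron: ΔL = 12×10⁻⁶ × 1.886 m × 239 = 5.4090×10⁻³ m = 5.4090 mm
Invar: ΔL = 88×10⁻⁸ × 1.886 m × 239 = 3.9666×10⁻⁴ m = 0.39666 mm
difference = 5.4090 − 0.39666 = 5.01234 mm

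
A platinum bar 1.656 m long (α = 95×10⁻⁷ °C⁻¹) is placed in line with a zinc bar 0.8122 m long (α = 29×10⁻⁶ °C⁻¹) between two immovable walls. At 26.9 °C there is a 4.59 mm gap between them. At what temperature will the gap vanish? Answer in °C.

T = 144 °C

Gap closes when ΔL₁ + ΔL₂ = 4.59 mm = 4.59×10⁻³ m
(α₁L₁ + α₂L₂)ΔT = g
α₁L₁ + α₂L₂ = 95×10⁻⁷×1.656 + 29×10⁻⁶×0.8122 = 3.92858×10⁻⁵ m/K
ΔT = 4.59×10⁻³ / 3.92858×10⁻⁵ = 116.84 K
T = 26.9 + 116.84 = 143.74 °C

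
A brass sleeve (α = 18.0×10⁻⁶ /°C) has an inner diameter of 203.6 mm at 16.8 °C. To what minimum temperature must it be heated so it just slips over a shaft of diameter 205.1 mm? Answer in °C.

T = 426 °C

Required Δd = 205.1 − 203.6 = 1.5 mm
Δd = αd₀ΔT ⇒ ΔT = Δd/(αd₀) = 1.5 / (18.0×10⁻⁶ × 203.6) = 409.30 K
T_min = 16.8 + 409.30 = 426.10 °C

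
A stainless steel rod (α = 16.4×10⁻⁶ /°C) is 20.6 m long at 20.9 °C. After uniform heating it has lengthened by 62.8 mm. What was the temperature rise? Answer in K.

ΔL = αL₀ΔT ⇒ ΔT = ΔL / (αL₀)
ΔT = 62.8×10⁻³ m / (16.4×10⁻⁶ × 20.6 m) = 185.89 K

ΔT = 186 K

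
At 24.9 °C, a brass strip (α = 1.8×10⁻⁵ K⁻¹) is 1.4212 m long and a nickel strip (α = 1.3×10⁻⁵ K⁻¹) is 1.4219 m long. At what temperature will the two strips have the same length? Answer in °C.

T = 123.5 °C

L₁(1 + α₁ΔT) = L₂(1 + α₂ΔT) ⇒ ΔT = (L₂ − L₁)/(α₁L₁ − α₂L₂)
L₂ − L₁ = 1.4219 − 1.4212 = 7.00×10⁻⁴ m
α₁L₁ − α₂L₂ = 1.8×10⁻⁵×1.4212 − 1.3×10⁻⁵×1.4219 = 7.0969×10⁻⁶ m/K
ΔT = 7.00×10⁻⁴ / 7.0969×10⁻⁶ = 98.635 K
T = 24.9 + 98.635 = 123.535 °C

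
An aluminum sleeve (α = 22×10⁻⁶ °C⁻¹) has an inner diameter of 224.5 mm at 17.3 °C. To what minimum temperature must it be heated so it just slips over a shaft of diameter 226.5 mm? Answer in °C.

T = 422 °C

Required Δd = 226.5 − 224.5 = 2.0 mm
Δd = αd₀ΔT ⇒ ΔT = Δd/(αd₀) = 2.0 / (22×10⁻⁶ × 224.5) = 404.94 K
T_min = 17.3 + 404.94 = 422.24 °C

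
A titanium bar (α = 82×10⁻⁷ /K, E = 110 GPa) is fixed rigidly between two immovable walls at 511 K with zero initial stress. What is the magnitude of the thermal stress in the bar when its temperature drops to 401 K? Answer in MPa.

Fully constrained: the free strain ε = αΔT is blocked, so σ = Eε = EαΔT.
|ΔT| = 110 K
σ = 110×10⁹ × 82×10⁻⁷ × 110 = 9.92×10⁷ Pa

σ = 99.2 MPa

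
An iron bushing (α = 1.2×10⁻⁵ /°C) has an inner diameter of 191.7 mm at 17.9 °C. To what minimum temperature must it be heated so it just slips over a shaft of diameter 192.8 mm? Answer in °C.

T = 496 °C

Required Δd = 192.8 − 191.7 = 1.1 mm
Δd = αd₀ΔT ⇒ ΔT = Δd/(αd₀) = 1.1 / (1.2×10⁻⁵ × 191.7) = 478.18 K
T_min = 17.9 + 478.18 = 496.08 °C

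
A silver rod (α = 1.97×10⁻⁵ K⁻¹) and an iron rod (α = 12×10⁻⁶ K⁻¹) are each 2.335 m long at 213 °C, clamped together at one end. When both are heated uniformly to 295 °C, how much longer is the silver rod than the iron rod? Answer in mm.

ΔT = 82 K
silver: ΔL = 1.97×10⁻⁵ × 2.335 m × 82 = 3.7720×10⁻³ m = 3.7720 mm
iron: ΔL = 12×10⁻⁶ × 2.335 m × 82 = 2.2976×10⁻³ m = 2.2976 mm
difference = 3.7720 − 2.2976 = 1.4744 mm

1.47 mm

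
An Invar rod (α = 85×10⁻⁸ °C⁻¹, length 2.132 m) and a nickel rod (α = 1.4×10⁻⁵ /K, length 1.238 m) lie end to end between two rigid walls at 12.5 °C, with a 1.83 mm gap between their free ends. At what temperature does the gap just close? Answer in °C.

Gap closes when ΔL₁ + ΔL₂ = 1.83 mm = 1.83×10⁻³ m
(α₁L₁ + α₂L₂)ΔT = g
α₁L₁ + α₂L₂ = 85×10⁻⁸×2.132 + 1.4×10⁻⁵×1.238 = 1.91442×10⁻⁵ m/K
ΔT = 1.83×10⁻³ / 1.91442×10⁻⁵ = 95.59 K
T = 12.5 + 95.59 = 108.09 °C

T = 108 °C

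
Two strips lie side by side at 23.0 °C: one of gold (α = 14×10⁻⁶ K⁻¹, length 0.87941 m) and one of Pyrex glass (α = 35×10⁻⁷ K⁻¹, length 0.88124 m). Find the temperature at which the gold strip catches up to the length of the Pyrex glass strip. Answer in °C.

T = 221.3 °C

Equal length when α₁L₁ΔT − α₂L₂ΔT = L₂ − L₁ = 1.83×10⁻³ m
α₁L₁ = 1.231174×10⁻⁵, α₂L₂ = 3.08434×10⁻⁶ → Δ(αL) = 9.2274×10⁻⁶ m/K
ΔT = 1.83×10⁻³ / 9.2274×10⁻⁶ = 198.322 K, so T = 23.0 + 198.322 = 221.322 °C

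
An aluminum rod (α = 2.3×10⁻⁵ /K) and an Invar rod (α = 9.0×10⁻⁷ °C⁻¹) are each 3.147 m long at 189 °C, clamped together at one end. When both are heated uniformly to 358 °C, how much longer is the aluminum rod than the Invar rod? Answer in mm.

ΔT = 169 K
aluminum: ΔL = 2.3×10⁻⁵ × 3.147 m × 169 = 1.2232×10⁻² m = 12.232 mm
Invar: ΔL = 9.0×10⁻⁷ × 3.147 m × 169 = 4.7866×10⁻⁴ m = 0.47866 mm
difference = 12.232 − 0.47866 = 11.75334 mm

11.8 mm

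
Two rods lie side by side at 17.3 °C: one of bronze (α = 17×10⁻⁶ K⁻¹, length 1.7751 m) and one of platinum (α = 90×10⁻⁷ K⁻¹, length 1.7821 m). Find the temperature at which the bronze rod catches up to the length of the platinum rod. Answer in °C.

T = 512.4 °C

L₁(1 + α₁ΔT) = L₂(1 + α₂ΔT) ⇒ ΔT = (L₂ − L₁)/(α₁L₁ − α₂L₂)
L₂ − L₁ = 1.7821 − 1.7751 = 7.00×10⁻³ m
α₁L₁ − α₂L₂ = 17×10⁻⁶×1.7751 − 90×10⁻⁷×1.7821 = 1.41378×10⁻⁵ m/K
ΔT = 7.00×10⁻³ / 1.41378×10⁻⁵ = 495.127 K
T = 17.3 + 495.127 = 512.427 °C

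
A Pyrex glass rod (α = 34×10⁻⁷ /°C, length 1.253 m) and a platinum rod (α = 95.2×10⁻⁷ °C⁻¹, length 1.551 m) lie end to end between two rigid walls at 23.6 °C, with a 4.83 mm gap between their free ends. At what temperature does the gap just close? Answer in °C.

T = 277 °C

Gap closes when ΔL₁ + ΔL₂ = 4.83 mm = 4.83×10⁻³ m
(α₁L₁ + α₂L₂)ΔT = g
α₁L₁ + α₂L₂ = 34×10⁻⁷×1.253 + 95.2×10⁻⁷×1.551 = 1.902572×10⁻⁵ m/K
ΔT = 4.83×10⁻³ / 1.902572×10⁻⁵ = 253.87 K
T = 23.6 + 253.87 = 277.47 °C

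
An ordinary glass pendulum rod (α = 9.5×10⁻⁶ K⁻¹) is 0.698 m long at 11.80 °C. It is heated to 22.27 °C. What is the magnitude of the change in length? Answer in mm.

|ΔT| = |22.27 − 11.80| = 10.47 K
ΔL = αL₀ΔT = (9.5×10⁻⁶)(0.698)(10.47) = 6.94×10⁻⁵ m

ΔL = 0.0694 mm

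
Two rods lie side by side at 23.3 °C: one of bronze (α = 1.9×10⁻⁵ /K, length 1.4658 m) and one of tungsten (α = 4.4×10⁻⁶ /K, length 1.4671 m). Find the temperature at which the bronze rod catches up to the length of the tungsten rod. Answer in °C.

T = 84.06 °C

L₁(1 + α₁ΔT) = L₂(1 + α₂ΔT) ⇒ ΔT = (L₂ − L₁)/(α₁L₁ − α₂L₂)
L₂ − L₁ = 1.4671 − 1.4658 = 1.30×10⁻³ m
α₁L₁ − α₂L₂ = 1.9×10⁻⁵×1.4658 − 4.4×10⁻⁶×1.4671 = 2.139496×10⁻⁵ m/K
ΔT = 1.30×10⁻³ / 2.139496×10⁻⁵ = 60.7620 K
T = 23.3 + 60.7620 = 84.0620 °C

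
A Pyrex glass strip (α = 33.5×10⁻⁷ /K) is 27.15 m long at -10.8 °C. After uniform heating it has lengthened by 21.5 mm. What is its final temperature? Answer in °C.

T = 226 °C

ΔL = αL₀ΔT ⇒ ΔT = ΔL / (αL₀)
ΔT = 21.5×10⁻³ m / (33.5×10⁻⁷ × 27.15 m) = 236.39 K
T = -10.8 + 236.39 = 225.59 °C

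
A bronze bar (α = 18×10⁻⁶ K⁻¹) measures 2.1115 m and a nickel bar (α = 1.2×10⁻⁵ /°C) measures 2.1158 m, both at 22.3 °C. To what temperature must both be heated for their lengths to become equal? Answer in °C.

L₁(1 + α₁ΔT) = L₂(1 + α₂ΔT) ⇒ ΔT = (L₂ − L₁)/(α₁L₁ − α₂L₂)
L₂ − L₁ = 2.1158 − 2.1115 = 4.30×10⁻³ m
α₁L₁ − α₂L₂ = 18×10⁻⁶×2.1115 − 1.2×10⁻⁵×2.1158 = 1.26174×10⁻⁵ m/K
ΔT = 4.30×10⁻³ / 1.26174×10⁻⁵ = 340.799 K
T = 22.3 + 340.799 = 363.099 °C

T = 363.1 °C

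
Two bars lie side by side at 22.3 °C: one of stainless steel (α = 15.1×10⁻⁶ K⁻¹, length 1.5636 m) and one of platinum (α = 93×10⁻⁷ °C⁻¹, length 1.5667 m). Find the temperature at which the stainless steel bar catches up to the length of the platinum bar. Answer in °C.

L₁(1 + α₁ΔT) = L₂(1 + α₂ΔT) ⇒ ΔT = (L₂ − L₁)/(α₁L₁ − α₂L₂)
L₂ − L₁ = 1.5667 − 1.5636 = 3.10×10⁻³ m
α₁L₁ − α₂L₂ = 15.1×10⁻⁶×1.5636 − 93×10⁻⁷×1.5667 = 9.04005×10⁻⁶ m/K
ΔT = 3.10×10⁻³ / 9.04005×10⁻⁶ = 342.918 K
T = 22.3 + 342.918 = 365.218 °C

T = 365.2 °C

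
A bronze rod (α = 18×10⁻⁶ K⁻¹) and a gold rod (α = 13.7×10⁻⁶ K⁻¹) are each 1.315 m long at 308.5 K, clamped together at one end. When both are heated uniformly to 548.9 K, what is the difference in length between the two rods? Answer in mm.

ΔT = 240.4 K
bronze: ΔL = 18×10⁻⁶ × 1.315 m × 240.4 = 5.6903×10⁻³ m = 5.6903 mm
gold: ΔL = 13.7×10⁻⁶ × 1.315 m × 240.4 = 4.3309×10⁻³ m = 4.3309 mm
difference = 5.6903 − 4.3309 = 1.3594 mm

1.36 mm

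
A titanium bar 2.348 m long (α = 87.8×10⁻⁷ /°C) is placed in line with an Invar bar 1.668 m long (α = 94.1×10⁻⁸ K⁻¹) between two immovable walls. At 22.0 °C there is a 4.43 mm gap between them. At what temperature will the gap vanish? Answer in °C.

α₁L₁ = 2.061544×10⁻⁵ m/K, α₂L₂ = 1.569588×10⁻⁶ m/K → total 2.2185028×10⁻⁵ m/K
ΔT = g/(α₁L₁+α₂L₂) = 4.43×10⁻³ / 2.2185028×10⁻⁵ = 199.68 K
T = 22.0 + 199.68 = 221.68 °C

T = 222 °C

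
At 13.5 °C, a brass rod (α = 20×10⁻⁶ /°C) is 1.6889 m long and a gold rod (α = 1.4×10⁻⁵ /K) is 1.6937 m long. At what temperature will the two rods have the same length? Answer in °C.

T = 490.3 °C

Equal length when α₁L₁ΔT − α₂L₂ΔT = L₂ − L₁ = 4.80×10⁻³ m
α₁L₁ = 3.3778×10⁻⁵, α₂L₂ = 2.37118×10⁻⁵ → Δ(αL) = 1.00662×10⁻⁵ m/K
ΔT = 4.80×10⁻³ / 1.00662×10⁻⁵ = 476.843 K, so T = 13.5 + 476.843 = 490.343 °C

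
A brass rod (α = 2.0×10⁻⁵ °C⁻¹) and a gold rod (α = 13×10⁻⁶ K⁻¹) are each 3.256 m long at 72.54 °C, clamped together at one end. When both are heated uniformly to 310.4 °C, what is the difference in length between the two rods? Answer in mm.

5.42 mm

ΔT = 237.86 K
brass: ΔL = 2.0×10⁻⁵ × 3.256 m × 237.86 = 1.5489×10⁻² m = 15.489 mm
gold: ΔL = 13×10⁻⁶ × 3.256 m × 237.86 = 1.0068×10⁻² m = 10.068 mm
difference = 15.489 − 10.068 = 5.421 mm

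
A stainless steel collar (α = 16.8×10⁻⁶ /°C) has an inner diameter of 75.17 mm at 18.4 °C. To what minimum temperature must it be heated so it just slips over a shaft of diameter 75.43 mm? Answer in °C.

Required Δd = 75.43 − 75.17 = 0.26 mm
Δd = αd₀ΔT ⇒ ΔT = Δd/(αd₀) = 0.26 / (16.8×10⁻⁶ × 75.17) = 205.88 K
T_min = 18.4 + 205.88 = 224.28 °C

T = 224 °C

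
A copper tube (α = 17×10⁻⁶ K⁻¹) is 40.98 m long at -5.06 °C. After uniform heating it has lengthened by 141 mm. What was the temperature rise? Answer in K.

ΔT = 202 K

ΔL = αL₀ΔT ⇒ ΔT = ΔL / (αL₀)
ΔT = 141×10⁻³ m / (17×10⁻⁶ × 40.98 m) = 202.39 K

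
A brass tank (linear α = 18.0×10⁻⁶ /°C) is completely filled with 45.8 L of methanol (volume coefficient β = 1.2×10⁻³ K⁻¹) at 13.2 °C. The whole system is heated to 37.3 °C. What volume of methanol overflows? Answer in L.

The tank also expands: β_container ≈ 3α = 5.4×10⁻⁵ /K
Net overflow = V₀(β_liq − 3α_cont)ΔT
β − 3α = 1.20×10⁻³ − 5.4×10⁻⁵ = 1.146×10⁻³ /K; ΔT = 24.1 K
ΔV = 45.8 × 1.146×10⁻³ × 24.1 = 1.26 L

1.26 L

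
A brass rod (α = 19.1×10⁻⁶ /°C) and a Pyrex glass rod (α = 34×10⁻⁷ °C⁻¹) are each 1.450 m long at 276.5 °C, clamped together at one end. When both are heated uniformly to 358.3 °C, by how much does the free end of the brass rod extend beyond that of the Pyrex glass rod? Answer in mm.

1.86 mm

ΔT = 81.8 K
brass: ΔL = 19.1×10⁻⁶ × 1.450 m × 81.8 = 2.2655×10⁻³ m = 2.2655 mm
Pyrex glass: ΔL = 34×10⁻⁷ × 1.450 m × 81.8 = 4.0327×10⁻⁴ m = 0.40327 mm
difference = 2.2655 − 0.40327 = 1.86223 mm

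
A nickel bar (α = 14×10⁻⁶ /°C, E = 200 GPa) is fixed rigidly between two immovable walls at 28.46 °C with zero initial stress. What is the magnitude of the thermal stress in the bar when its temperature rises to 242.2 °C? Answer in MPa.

σ = 598 MPa

Fully constrained: the free strain ε = αΔT is blocked, so σ = Eε = EαΔT.
|ΔT| = 213.74 K
σ = 200×10⁹ × 14×10⁻⁶ × 213.74 = 5.98×10⁸ Pa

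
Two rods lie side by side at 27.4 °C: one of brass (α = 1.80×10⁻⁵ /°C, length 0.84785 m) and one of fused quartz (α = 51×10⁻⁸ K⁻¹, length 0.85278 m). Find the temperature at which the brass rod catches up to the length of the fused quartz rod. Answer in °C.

T = 359.9 °C

L₁(1 + α₁ΔT) = L₂(1 + α₂ΔT) ⇒ ΔT = (L₂ − L₁)/(α₁L₁ − α₂L₂)
L₂ − L₁ = 0.85278 − 0.84785 = 4.93×10⁻³ m
α₁L₁ − α₂L₂ = 1.80×10⁻⁵×0.84785 − 51×10⁻⁸×0.85278 = 1.48263822×10⁻⁵ m/K
ΔT = 4.93×10⁻³ / 1.48263822×10⁻⁵ = 332.515 K
T = 27.4 + 332.515 = 359.915 °C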